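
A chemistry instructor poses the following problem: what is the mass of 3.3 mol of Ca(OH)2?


M(Ca(OH)2) = 74.1 g/mol
mass = n × M = 3.3 × 74.1 = 244.53 g

244.53 g


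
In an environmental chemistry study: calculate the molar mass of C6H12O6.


M(C6H12O6) = 6×12.01 + 12×1.008 + 6×16.0
= 72.06 + 12.1 + 96.0
= 180.16 g/mol

180.16 g/mol


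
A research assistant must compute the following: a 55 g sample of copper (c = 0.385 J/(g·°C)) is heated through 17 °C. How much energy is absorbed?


q = mcΔT = 55 × 0.385 × 17
= 359.98 J

359.98 J


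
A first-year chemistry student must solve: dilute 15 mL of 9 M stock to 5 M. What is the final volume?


C1V1 = C2V2
9 × 15 = 5 × V2
V2 = 135/5 = 27.0 mL

27.0 mL


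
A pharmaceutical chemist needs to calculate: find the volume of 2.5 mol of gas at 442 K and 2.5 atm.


PV = nRT  (R = 0.08206 L·atm/(mol·K))
V = nRT/P = 2.5×0.08206×442/2.5
= 36.271 L

36.271 L


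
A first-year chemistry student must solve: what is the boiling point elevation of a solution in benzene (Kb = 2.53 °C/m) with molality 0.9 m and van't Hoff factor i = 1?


ΔTb = Kb × m × i
= 2.53 × 0.9 × 1
= 2.277 °C

2.277 °C


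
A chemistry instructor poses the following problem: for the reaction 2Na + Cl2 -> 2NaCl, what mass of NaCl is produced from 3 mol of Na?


Mole ratio NaCl:Na = 2:2
n(NaCl) = 3 × 2/2 = 3.000 mol
mass = 3.000 × 58.44 = 175.32 g

175.32 g


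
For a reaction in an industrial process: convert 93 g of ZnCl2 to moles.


M(ZnCl2) = 136.28 g/mol
n = mass/M = 93/136.28 = 0.6824 mol

0.6824 mol


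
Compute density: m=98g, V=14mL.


ρ = mass/volume
= 98/14
= 7.0 g/mL

7.0 g/mL


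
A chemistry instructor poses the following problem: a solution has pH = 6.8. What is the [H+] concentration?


[H+] = 10^(-pH) = 10^(-6.8)
= 1.58×10^-7 M

1.58×10^-7 M


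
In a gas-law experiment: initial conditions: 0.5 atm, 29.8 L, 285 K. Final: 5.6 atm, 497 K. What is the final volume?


P1V1/T1 = P2V2/T2
V2 = P1V1T2/(T1P2)
= 0.5×29.8×497/(285×5.6)
= 4.64 L

4.64 L


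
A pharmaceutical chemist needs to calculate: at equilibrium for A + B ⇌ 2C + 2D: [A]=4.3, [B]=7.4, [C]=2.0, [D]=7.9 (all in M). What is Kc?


Kc = [C]^2[D]^2/([A][B])
= (2.0^2 × 7.9^2)/(4.3^1 × 7.4^1)
= 249.64/31.82
= 7.845

7.845


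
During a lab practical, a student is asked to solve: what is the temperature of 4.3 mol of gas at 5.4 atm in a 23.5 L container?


PV = nRT  (R = 0.08206 L·atm/(mol·K))
T = PV/(nR) = 5.4×23.5/(4.3×0.08206)
= 126.90/0.352858
= 359.63 K

359.63 K


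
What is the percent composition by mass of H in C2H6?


M(C2H6) = 2×12.01 + 6×1.008 = 30.068 g/mol
Mass of H = 6 × 1.008 = 6.048 g/mol
% H = 6.048/30.068 × 100 = 20.11%

20.11%


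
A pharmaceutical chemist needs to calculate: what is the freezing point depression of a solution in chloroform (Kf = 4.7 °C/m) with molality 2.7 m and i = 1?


ΔTf = Kf × m × i
= 4.7 × 2.7 × 1
= 12.69 °C

12.69 °C


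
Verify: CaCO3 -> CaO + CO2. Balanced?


Equation: CaCO3 -> CaO + CO2
Check atoms: C: 1=1, Ca: 1=1, O: 3=3
Balanced

Yes, balanced


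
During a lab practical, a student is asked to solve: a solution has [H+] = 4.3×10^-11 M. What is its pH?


pH = -log10([H+]) = -log10(4.3×10^-11)
= 11 - log10(4.3)
= 11 - 0.63
= 10.37

10.37


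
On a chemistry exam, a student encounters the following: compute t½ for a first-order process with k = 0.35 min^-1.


t½ = ln2/k = 0.693147/(0.35 min^-1)
= 1.980 min

1.980 min


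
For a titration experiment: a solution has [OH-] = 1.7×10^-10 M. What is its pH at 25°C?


pOH = -log10([OH-]) = -log10(1.7×10^-10)
= 10 - log10(1.7) = 9.77
pH = 14 - pOH = 14 - 9.77 = 4.23

4.23


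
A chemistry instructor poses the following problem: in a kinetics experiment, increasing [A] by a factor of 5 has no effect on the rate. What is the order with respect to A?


rate ∝ [A]^n
rate ∝ [A]^0
Order in A: 0

0


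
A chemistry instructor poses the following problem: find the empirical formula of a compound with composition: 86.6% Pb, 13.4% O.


Assume 100 g sample. Moles of each element:
  Pb: 86.6/207.2 = 0.418 mol
  O: 13.4/16.0 = 0.838 mol
Divide by smallest (0.418):
  Pb: 0.418/0.418 = 1.0
  O: 0.838/0.418 = 2.0
Empirical formula: PbO2

PbO2


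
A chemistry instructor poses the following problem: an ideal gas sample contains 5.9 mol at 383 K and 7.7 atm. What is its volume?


PV = nRT  (R = 0.08206 L·atm/(mol·K))
V = nRT/P = 5.9×0.08206×383/7.7
= 24.082 L

24.082 L


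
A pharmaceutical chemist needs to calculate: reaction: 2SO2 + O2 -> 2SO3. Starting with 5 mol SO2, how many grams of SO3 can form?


Mole ratio SO3:SO2 = 2:2
n(SO3) = 5 × 2/2 = 5.000 mol
mass = 5.000 × 80.07 = 400.35 g

400.35 g


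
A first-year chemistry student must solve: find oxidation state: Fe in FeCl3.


x + 3(-1) = 0, so x = +3
Oxidation number: +3

+3


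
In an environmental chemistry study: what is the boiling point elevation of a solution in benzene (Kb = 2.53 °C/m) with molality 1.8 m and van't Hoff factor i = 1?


ΔTb = Kb × m × i
= 2.53 × 1.8 × 1
= 4.554 °C

4.554 °C


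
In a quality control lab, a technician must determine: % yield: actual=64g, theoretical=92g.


% yield = actual/theoretical × 100
= 64/92 × 100
= 69.57%

69.57%


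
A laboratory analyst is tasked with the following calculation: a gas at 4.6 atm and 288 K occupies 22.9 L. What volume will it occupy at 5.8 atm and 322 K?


P1V1/T1 = P2V2/T2
V2 = P1V1T2/(T1P2)
= 4.6×22.9×322/(288×5.8)
= 20.306 L

20.306 L


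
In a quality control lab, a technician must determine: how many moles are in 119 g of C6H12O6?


M(C6H12O6) = 180.16 g/mol
n = mass/M = 119/180.16 = 0.6605 mol

0.6605 mol


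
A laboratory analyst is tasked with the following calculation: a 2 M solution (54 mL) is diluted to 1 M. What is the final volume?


C1V1 = C2V2
2 × 54 = 1 × V2
V2 = 108/1 = 108.0 mL

108.0 mL


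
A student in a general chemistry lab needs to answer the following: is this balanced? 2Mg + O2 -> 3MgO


Equation: 2Mg + O2 -> 3MgO
Check atoms: Mg: 2≠3, O: 2≠3
Not balanced

No, not balanced


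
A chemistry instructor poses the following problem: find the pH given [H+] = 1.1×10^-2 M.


pH = -log10([H+]) = -log10(1.1×10^-2)
= 2 - log10(1.1)
= 2 - 0.04
= 1.96

1.96


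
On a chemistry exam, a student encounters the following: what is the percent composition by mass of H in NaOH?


M(NaOH) = 1×22.99 + 1×16.0 + 1×1.008 = 39.998 g/mol
Mass of H = 1 × 1.008 = 1.008 g/mol
% H = 1.008/39.998 × 100 = 2.52%

2.52%


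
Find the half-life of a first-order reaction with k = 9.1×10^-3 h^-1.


t½ = ln2/k = 0.693147/(9.1×10^-3 h^-1)
= 76.17 h

76.17 h


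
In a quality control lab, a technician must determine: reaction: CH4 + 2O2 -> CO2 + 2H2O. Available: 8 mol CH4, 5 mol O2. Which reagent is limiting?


Mole ratio available / coefficient:
  CH4: 8/1 = 8.000
  O2: 5/2 = 2.500
Smaller ratio is limiting.

O2


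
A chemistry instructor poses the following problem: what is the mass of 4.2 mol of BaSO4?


M(BaSO4) = 233.4 g/mol
mass = n × M = 4.2 × 233.4 = 980.28 g

980.28 g


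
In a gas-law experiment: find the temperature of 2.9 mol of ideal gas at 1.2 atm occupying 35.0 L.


PV = nRT  (R = 0.08206 L·atm/(mol·K))
T = PV/(nR) = 1.2×35.0/(2.9×0.08206)
= 42.00/0.237974
= 176.49 K

176.49 K


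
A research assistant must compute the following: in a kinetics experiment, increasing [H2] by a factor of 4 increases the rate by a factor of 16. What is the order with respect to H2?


rate ∝ [H2]^n
4^n = 16 → n = 2
Order in H2: 2

2


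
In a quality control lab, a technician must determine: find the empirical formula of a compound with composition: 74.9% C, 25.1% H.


Assume 100 g sample. Moles of each element:
  C: 74.9/12.01 = 6.236 mol
  H: 25.1/1.008 = 24.901 mol
Divide by smallest (6.236):
  C: 6.236/6.236 = 1.0
  H: 24.901/6.236 = 3.99
Empirical formula: CH4

CH4


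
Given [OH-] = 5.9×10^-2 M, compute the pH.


pOH = -log10([OH-]) = -log10(5.9×10^-2)
= 2 - log10(5.9) = 1.23
pH = 14 - pOH = 14 - 1.23 = 12.77

12.77


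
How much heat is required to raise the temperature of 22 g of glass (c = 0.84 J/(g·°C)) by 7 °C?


q = mcΔT = 22 × 0.84 × 7
= 129.36 J

129.36 J


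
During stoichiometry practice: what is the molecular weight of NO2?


M(NO2) = 1×14.01 + 2×16.0
= 14.01 + 32.0
= 46.01 g/mol

46.01 g/mol


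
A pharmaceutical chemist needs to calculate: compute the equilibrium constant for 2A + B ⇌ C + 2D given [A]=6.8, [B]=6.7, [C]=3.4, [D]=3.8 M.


Kc = [C][D]^2/([A]^2[B])
= (3.4^1 × 3.8^2)/(6.8^2 × 6.7^1)
= 49.096/309.808
= 0.1585

0.1585


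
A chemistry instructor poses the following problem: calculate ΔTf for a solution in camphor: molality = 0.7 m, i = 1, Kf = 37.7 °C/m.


ΔTf = Kf × m × i
= 37.7 × 0.7 × 1
= 26.39 °C

26.39 °C


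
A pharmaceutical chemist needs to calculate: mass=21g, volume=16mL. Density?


ρ = mass/volume
= 21/16
= 1.312 g/mL

1.312 g/mL


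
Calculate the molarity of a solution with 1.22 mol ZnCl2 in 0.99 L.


M = n/V = 1.22/0.99 = 1.232 mol/L

1.232 M


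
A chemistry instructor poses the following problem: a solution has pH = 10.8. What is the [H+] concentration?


[H+] = 10^(-pH) = 10^(-10.8)
= 1.58×10^-11 M

1.58×10^-11 M


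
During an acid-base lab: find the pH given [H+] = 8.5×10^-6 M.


pH = -log10([H+]) = -log10(8.5×10^-6)
= 6 - log10(8.5)
= 6 - 0.93
= 5.07

5.07


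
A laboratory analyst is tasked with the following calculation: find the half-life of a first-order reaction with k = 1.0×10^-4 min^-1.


t½ = ln2/k = 0.693147/(1.0×10^-4 min^-1)
= 6931 min

6931 min


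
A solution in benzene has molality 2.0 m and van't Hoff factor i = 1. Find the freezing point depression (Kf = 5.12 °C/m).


ΔTf = Kf × m × i
= 5.12 × 2.0 × 1
= 10.24 °C

10.24 °C


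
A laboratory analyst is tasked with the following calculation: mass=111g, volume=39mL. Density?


ρ = mass/volume
= 111/39
= 2.846 g/mL

2.846 g/mL


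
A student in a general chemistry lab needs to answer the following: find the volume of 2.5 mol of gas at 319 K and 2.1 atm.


PV = nRT  (R = 0.08206 L·atm/(mol·K))
V = nRT/P = 2.5×0.08206×319/2.1
= 31.163 L

31.163 L


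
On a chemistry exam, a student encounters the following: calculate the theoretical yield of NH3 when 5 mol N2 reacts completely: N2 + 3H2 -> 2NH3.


Mole ratio NH3:N2 = 2:1
n(NH3) = 5 × 2/1 = 10.000 mol
mass = 10.000 × 17.03 = 170.3 g

170.3 g


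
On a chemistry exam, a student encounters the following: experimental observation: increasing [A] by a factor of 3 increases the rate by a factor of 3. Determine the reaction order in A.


rate ∝ [A]^n
3^n = 3 → n = 1
Order in A: 1

1


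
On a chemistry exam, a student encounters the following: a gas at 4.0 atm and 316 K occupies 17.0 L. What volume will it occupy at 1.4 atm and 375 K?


P1V1/T1 = P2V2/T2
V2 = P1V1T2/(T1P2)
= 4.0×17.0×375/(316×1.4)
= 57.64 L

57.64 L


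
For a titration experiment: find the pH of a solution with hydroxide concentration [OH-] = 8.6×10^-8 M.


pOH = -log10([OH-]) = -log10(8.6×10^-8)
= 8 - log10(8.6) = 7.07
pH = 14 - pOH = 14 - 7.07 = 6.93

6.93


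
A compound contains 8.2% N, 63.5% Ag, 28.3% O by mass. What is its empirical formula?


Assume 100 g sample. Moles of each element:
  N: 8.2/14.01 = 0.585 mol
  Ag: 63.5/107.87 = 0.589 mol
  O: 28.3/16.0 = 1.769 mol
Divide by smallest (0.585):
  N: 0.585/0.585 = 1.0
  Ag: 0.589/0.585 = 1.01
  O: 1.769/0.585 = 3.02
Empirical formula: AgNO3

AgNO3


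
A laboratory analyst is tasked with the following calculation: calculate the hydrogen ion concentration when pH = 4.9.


[H+] = 10^(-pH) = 10^(-4.9)
= 1.26×10^-5 M

1.26×10^-5 M


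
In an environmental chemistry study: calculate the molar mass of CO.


M(CO) = 1×12.01 + 1×16.0
= 12.01 + 16.0
= 28.01 g/mol

28.01 g/mol


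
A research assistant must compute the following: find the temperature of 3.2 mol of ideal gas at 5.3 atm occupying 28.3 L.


PV = nRT  (R = 0.08206 L·atm/(mol·K))
T = PV/(nR) = 5.3×28.3/(3.2×0.08206)
= 149.99/0.262592
= 571.19 K

571.19 K


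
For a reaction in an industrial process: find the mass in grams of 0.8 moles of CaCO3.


M(CaCO3) = 100.09 g/mol
mass = n × M = 0.8 × 100.09 = 80.07 g

80.07 g


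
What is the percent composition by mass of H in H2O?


M(H2O) = 2×1.008 + 1×16.0 = 18.016 g/mol
Mass of H = 2 × 1.008 = 2.016 g/mol
% H = 2.016/18.016 × 100 = 11.19%

11.19%


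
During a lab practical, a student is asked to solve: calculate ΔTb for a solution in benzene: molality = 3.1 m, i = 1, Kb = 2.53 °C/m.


ΔTb = Kb × m × i
= 2.53 × 3.1 × 1
= 7.843 °C

7.843 °C


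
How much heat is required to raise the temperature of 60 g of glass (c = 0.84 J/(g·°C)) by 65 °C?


q = mcΔT = 60 × 0.84 × 65
= 3276.00 J

3276.00 J


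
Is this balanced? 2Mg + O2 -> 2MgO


Equation: 2Mg + O2 -> 2MgO
Check atoms: Mg: 2=2, O: 2=2
Balanced

Yes, balanced


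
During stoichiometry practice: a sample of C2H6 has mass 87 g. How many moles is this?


M(C2H6) = 30.07 g/mol
n = mass/M = 87/30.07 = 2.8932 mol

2.8932 mol


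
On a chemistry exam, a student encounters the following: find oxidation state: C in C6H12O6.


6x + 12(+1) + 6(-2) = 0, so x = +0
Oxidation number: +0

+0


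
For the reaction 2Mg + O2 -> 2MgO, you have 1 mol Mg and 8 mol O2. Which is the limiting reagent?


Mole ratio available / coefficient:
  Mg: 1/2 = 0.500
  O2: 8/1 = 8.000
Smaller ratio is limiting.

Mg


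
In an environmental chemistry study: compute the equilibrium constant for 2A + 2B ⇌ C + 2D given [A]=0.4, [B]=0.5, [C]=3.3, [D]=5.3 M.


Kc = [C][D]^2/([A]^2[B]^2)
= (3.3^1 × 5.3^2)/(0.4^2 × 0.5^2)
= 92.697/0.04
= 2317

2317


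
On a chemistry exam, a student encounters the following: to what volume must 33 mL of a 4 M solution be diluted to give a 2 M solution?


C1V1 = C2V2
4 × 33 = 2 × V2
V2 = 132/2 = 66.0 mL

66.0 mL


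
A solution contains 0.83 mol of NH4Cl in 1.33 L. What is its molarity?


M = n/V = 0.83/1.33 = 0.624 mol/L

0.624 M


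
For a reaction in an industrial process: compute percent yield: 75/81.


% yield = actual/theoretical × 100
= 75/81 × 100
= 92.59%

92.59%


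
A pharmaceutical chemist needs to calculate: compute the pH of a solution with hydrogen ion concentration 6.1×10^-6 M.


pH = -log10([H+]) = -log10(6.1×10^-6)
= 6 - log10(6.1)
= 6 - 0.79
= 5.21

5.21


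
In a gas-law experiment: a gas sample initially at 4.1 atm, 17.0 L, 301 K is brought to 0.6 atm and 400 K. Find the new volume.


P1V1/T1 = P2V2/T2
V2 = P1V1T2/(T1P2)
= 4.1×17.0×400/(301×0.6)
= 154.374 L

154.374 L


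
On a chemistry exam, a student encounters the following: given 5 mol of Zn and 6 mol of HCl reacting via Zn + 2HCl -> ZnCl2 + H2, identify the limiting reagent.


Mole ratio available / coefficient:
  Zn: 5/1 = 5.000
  HCl: 6/2 = 3.000
Smaller ratio is limiting.

HCl


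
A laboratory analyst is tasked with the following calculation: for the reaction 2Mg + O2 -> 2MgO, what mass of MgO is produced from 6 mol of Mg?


Mole ratio MgO:Mg = 2:2
n(MgO) = 6 × 2/2 = 6.000 mol
mass = 6.000 × 40.31 = 241.86 g

241.86 g


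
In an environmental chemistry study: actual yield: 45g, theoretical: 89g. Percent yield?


% yield = actual/theoretical × 100
= 45/89 × 100
= 50.56%

50.56%


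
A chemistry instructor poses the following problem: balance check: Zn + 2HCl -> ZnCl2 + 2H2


Equation: Zn + 2HCl -> ZnCl2 + 2H2
Check atoms: Cl: 2=2, H: 2≠4, Zn: 1=1
Not balanced

No, not balanced


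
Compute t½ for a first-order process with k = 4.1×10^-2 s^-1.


t½ = ln2/k = 0.693147/(4.1×10^-2 s^-1)
= 16.91 s

16.91 s


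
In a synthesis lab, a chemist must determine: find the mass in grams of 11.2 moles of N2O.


M(N2O) = 44.02 g/mol
mass = n × M = 11.2 × 44.02 = 493.02 g

493.02 g


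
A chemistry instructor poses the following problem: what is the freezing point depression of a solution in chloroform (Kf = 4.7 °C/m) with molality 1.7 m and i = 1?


ΔTf = Kf × m × i
= 4.7 × 1.7 × 1
= 7.99 °C

7.99 °C


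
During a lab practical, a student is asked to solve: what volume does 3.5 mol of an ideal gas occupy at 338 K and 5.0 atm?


PV = nRT  (R = 0.08206 L·atm/(mol·K))
V = nRT/P = 3.5×0.08206×338/5.0
= 19.415 L

19.415 L


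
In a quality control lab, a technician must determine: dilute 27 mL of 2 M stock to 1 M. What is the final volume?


C1V1 = C2V2
2 × 27 = 1 × V2
V2 = 54/1 = 54.0 mL

54.0 mL


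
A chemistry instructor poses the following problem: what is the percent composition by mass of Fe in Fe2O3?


M(Fe2O3) = 2×55.85 + 3×16.0 = 159.70 g/mol
Mass of Fe = 2 × 55.85 = 111.70 g/mol
% Fe = 111.70/159.70 × 100 = 69.94%

69.94%


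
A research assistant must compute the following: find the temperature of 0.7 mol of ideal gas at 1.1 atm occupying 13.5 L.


PV = nRT  (R = 0.08206 L·atm/(mol·K))
T = PV/(nR) = 1.1×13.5/(0.7×0.08206)
= 14.85/0.057442
= 258.52 K

258.52 K


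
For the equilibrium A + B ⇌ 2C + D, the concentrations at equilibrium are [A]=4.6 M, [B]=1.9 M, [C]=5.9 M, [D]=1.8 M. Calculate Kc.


Kc = [C]^2[D]/([A][B])
= (5.9^2 × 1.8^1)/(4.6^1 × 1.9^1)
= 62.658/8.74
= 7.169

7.169


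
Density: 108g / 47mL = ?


ρ = mass/volume
= 108/47
= 2.298 g/mL

2.298 g/mL


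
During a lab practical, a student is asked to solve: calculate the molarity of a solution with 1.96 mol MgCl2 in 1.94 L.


M = n/V = 1.96/1.94 = 1.010 mol/L

1.010 M


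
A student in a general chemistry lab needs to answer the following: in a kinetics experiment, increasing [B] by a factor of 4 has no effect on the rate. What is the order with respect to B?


rate ∝ [B]^n
rate ∝ [B]^0
Order in B: 0

0


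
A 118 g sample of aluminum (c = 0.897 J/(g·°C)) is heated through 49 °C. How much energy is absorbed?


q = mcΔT = 118 × 0.897 × 49
= 5186.45 J

5186.45 J


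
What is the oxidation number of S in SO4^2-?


x + 4(-2) = -2, so x = +6
Oxidation number: +6

+6


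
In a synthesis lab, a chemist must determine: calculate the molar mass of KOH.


M(KOH) = 1×39.1 + 1×16.0 + 1×1.008
= 39.1 + 16.0 + 1.01
= 56.11 g/mol

56.11 g/mol


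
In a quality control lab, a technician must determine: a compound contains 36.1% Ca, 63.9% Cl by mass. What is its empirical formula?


Assume 100 g sample. Moles of each element:
  Ca: 36.1/40.08 = 0.901 mol
  Cl: 63.9/35.45 = 1.803 mol
Divide by smallest (0.901):
  Ca: 0.901/0.901 = 1.0
  Cl: 1.803/0.901 = 2.0
Empirical formula: CaCl2

CaCl2


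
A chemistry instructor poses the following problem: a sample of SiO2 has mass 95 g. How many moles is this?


M(SiO2) = 60.09 g/mol
n = mass/M = 95/60.09 = 1.581 mol

1.581 mol


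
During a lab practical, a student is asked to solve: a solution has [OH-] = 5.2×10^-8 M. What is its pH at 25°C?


pOH = -log10([OH-]) = -log10(5.2×10^-8)
= 8 - log10(5.2) = 7.28
pH = 14 - pOH = 14 - 7.28 = 6.72

6.72


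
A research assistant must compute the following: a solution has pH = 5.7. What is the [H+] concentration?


[H+] = 10^(-pH) = 10^(-5.7)
= 2.0×10^-6 M

2.0×10^-6 M


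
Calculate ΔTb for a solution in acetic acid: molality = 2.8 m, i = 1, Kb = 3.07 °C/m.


ΔTb = Kb × m × i
= 3.07 × 2.8 × 1
= 8.596 °C

8.596 °C


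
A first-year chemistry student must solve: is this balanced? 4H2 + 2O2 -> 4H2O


Equation: 4H2 + 2O2 -> 4H2O
Check atoms: H: 8=8, O: 4=4
Balanced

Yes, balanced


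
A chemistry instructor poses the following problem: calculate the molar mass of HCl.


M(HCl) = 1×1.008 + 1×35.45
= 1.01 + 35.45
= 36.46 g/mol

36.46 g/mol


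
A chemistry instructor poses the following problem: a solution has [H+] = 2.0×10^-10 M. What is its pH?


pH = -log10([H+]) = -log10(2.0×10^-10)
= 10 - log10(2.0)
= 10 - 0.3
= 9.7

9.7


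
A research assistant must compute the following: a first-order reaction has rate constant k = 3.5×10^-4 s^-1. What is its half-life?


t½ = ln2/k = 0.693147/(3.5×10^-4 s^-1)
= 1980 s

1980 s


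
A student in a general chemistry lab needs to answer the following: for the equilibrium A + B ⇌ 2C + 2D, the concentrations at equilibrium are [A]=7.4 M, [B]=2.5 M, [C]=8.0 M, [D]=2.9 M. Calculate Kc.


Kc = [C]^2[D]^2/([A][B])
= (8.0^2 × 2.9^2)/(7.4^1 × 2.5^1)
= 538.24/18.5
= 29.09

29.09


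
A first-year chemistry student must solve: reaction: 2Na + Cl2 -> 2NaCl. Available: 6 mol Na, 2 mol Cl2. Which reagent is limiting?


Mole ratio available / coefficient:
  Na: 6/2 = 3.000
  Cl2: 2/1 = 2.000
Smaller ratio is limiting.

Cl2


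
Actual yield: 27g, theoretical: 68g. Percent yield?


% yield = actual/theoretical × 100
= 27/68 × 100
= 39.71%

39.71%


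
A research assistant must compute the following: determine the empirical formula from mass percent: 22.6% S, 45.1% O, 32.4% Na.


Assume 100 g sample. Moles of each element:
  S: 22.6/32.07 = 0.705 mol
  O: 45.1/16.0 = 2.819 mol
  Na: 32.4/22.99 = 1.409 mol
Divide by smallest (0.705):
  S: 0.705/0.705 = 1.0
  O: 2.819/0.705 = 4.0
  Na: 1.409/0.705 = 2.0
Empirical formula: Na2SO4

Na2SO4


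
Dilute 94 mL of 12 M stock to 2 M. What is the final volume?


C1V1 = C2V2
12 × 94 = 2 × V2
V2 = 1128/2 = 564.0 mL

564.0 mL


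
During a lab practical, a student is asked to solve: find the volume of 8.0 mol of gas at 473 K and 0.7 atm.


PV = nRT  (R = 0.08206 L·atm/(mol·K))
V = nRT/P = 8.0×0.08206×473/0.7
= 443.593 L

443.593 L


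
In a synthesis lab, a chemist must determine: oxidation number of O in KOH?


O is usually -2
Oxidation number: -2

-2


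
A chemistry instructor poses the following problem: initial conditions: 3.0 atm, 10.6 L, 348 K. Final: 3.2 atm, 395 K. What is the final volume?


P1V1/T1 = P2V2/T2
V2 = P1V1T2/(T1P2)
= 3.0×10.6×395/(348×3.2)
= 11.28 L

11.28 L


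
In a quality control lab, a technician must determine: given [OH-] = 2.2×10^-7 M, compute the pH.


pOH = -log10([OH-]) = -log10(2.2×10^-7)
= 7 - log10(2.2) = 6.66
pH = 14 - pOH = 14 - 6.66 = 7.34

7.34


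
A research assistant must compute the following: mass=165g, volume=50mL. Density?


ρ = mass/volume
= 165/50
= 3.3 g/mL

3.3 g/mL


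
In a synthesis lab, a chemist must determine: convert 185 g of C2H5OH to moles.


M(C2H5OH) = 46.07 g/mol
n = mass/M = 185/46.07 = 4.0156 mol

4.0156 mol


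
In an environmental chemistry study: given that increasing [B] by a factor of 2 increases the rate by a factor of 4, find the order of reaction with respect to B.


rate ∝ [B]^n
2^n = 4 → n = 2
Order in B: 2

2


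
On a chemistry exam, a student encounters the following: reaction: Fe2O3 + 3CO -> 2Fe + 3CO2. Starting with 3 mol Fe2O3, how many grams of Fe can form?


Mole ratio Fe:Fe2O3 = 2:1
n(Fe) = 3 × 2/1 = 6.000 mol
mass = 6.000 × 55.85 = 335.1 g

335.1 g


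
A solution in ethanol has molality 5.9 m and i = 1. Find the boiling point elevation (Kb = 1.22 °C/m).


ΔTb = Kb × m × i
= 1.22 × 5.9 × 1
= 7.198 °C

7.198 °C


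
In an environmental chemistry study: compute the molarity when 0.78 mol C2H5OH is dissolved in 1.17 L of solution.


M = n/V = 0.78/1.17 = 0.667 mol/L

0.667 M


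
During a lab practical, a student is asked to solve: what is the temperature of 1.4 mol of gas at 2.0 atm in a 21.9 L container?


PV = nRT  (R = 0.08206 L·atm/(mol·K))
T = PV/(nR) = 2.0×21.9/(1.4×0.08206)
= 43.80/0.114884
= 381.25 K

381.25 K


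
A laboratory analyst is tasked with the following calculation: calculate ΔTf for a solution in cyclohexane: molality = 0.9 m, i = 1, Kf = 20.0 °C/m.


ΔTf = Kf × m × i
= 20.0 × 0.9 × 1
= 18.0 °C

18.0 °C


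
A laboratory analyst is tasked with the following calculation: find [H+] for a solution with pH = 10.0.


[H+] = 10^(-pH) = 10^(-10.0)
= 1.0×10^-10 M

1.0×10^-10 M


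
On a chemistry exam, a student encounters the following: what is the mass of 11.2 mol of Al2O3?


M(Al2O3) = 101.96 g/mol
mass = n × M = 11.2 × 101.96 = 1141.95 g

1141.95 g


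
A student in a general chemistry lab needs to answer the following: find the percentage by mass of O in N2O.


M(N2O) = 2×14.01 + 1×16.0 = 44.02 g/mol
Mass of O = 1 × 16.0 = 16.00 g/mol
% O = 16.00/44.02 × 100 = 36.35%

36.35%


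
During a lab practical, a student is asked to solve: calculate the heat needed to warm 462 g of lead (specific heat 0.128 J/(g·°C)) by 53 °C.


q = mcΔT = 462 × 0.128 × 53
= 3134.21 J

3134.21 J


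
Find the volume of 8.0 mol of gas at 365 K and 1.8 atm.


PV = nRT  (R = 0.08206 L·atm/(mol·K))
V = nRT/P = 8.0×0.08206×365/1.8
= 133.12 L

133.12 L


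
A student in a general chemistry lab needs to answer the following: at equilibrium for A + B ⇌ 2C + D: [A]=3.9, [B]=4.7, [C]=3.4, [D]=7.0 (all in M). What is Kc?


Kc = [C]^2[D]/([A][B])
= (3.4^2 × 7.0^1)/(3.9^1 × 4.7^1)
= 80.92/18.33
= 4.415

4.415


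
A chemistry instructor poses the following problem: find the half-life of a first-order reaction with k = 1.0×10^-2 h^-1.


t½ = ln2/k = 0.693147/(1.0×10^-2 h^-1)
= 69.31 h

69.31 h


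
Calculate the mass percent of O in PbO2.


M(PbO2) = 1×207.2 + 2×16.0 = 239.20 g/mol
Mass of O = 2 × 16.0 = 32.00 g/mol
% O = 32.00/239.20 × 100 = 13.38%

13.38%


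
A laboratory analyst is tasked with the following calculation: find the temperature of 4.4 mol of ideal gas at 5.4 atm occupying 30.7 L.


PV = nRT  (R = 0.08206 L·atm/(mol·K))
T = PV/(nR) = 5.4×30.7/(4.4×0.08206)
= 165.78/0.361064
= 459.14 K

459.14 K


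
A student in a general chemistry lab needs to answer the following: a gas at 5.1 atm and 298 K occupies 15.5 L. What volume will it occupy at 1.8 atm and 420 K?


P1V1/T1 = P2V2/T2
V2 = P1V1T2/(T1P2)
= 5.1×15.5×420/(298×1.8)
= 61.896 L

61.896 L


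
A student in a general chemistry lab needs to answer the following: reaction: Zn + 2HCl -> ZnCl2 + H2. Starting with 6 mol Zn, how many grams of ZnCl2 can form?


Mole ratio ZnCl2:Zn = 1:1
n(ZnCl2) = 6 × 1/1 = 6.000 mol
mass = 6.000 × 136.28 = 817.68 g

817.68 g


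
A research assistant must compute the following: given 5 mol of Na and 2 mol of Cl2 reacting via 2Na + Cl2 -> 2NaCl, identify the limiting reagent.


Mole ratio available / coefficient:
  Na: 5/2 = 2.500
  Cl2: 2/1 = 2.000
Smaller ratio is limiting.

Cl2


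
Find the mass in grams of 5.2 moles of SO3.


M(SO3) = 80.07 g/mol
mass = n × M = 5.2 × 80.07 = 416.36 g

416.36 g


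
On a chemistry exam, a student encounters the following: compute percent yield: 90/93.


% yield = actual/theoretical × 100
= 90/93 × 100
= 96.77%

96.77%


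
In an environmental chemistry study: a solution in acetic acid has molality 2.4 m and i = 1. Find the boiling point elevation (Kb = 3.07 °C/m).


ΔTb = Kb × m × i
= 3.07 × 2.4 × 1
= 7.368 °C

7.368 °C


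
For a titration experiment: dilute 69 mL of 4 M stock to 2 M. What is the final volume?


C1V1 = C2V2
4 × 69 = 2 × V2
V2 = 276/2 = 138.0 mL

138.0 mL


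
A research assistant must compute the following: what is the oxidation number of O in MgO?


O is usually -2
Oxidation number: -2

-2


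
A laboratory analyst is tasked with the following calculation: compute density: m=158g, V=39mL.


ρ = mass/volume
= 158/39
= 4.051 g/mL

4.051 g/mL


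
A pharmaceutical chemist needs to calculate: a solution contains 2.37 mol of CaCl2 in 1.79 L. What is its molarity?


M = n/V = 2.37/1.79 = 1.324 mol/L

1.324 M


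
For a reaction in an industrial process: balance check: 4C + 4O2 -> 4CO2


Equation: 4C + 4O2 -> 4CO2
Check atoms: C: 4=4, O: 8=8
Balanced

Yes, balanced


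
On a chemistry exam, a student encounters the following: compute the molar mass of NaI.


M(NaI) = 1×22.99 + 1×126.9
= 22.99 + 126.9
= 149.89 g/mol

149.89 g/mol


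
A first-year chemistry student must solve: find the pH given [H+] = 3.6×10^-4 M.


pH = -log10([H+]) = -log10(3.6×10^-4)
= 4 - log10(3.6)
= 4 - 0.56
= 3.44

3.44


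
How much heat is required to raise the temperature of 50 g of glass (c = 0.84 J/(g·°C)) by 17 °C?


q = mcΔT = 50 × 0.84 × 17
= 714.00 J

714.00 J


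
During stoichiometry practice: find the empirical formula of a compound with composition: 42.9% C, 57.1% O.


Assume 100 g sample. Moles of each element:
  C: 42.9/12.01 = 3.572 mol
  O: 57.1/16.0 = 3.569 mol
Divide by smallest (3.569):
  C: 3.572/3.569 = 1.0
  O: 3.569/3.569 = 1.0
Empirical formula: CO

CO


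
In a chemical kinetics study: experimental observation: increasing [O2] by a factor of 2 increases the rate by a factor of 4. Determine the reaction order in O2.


rate ∝ [O2]^n
2^n = 4 → n = 2
Order in O2: 2

2


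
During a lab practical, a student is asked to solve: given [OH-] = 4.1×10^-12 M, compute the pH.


pOH = -log10([OH-]) = -log10(4.1×10^-12)
= 12 - log10(4.1) = 11.39
pH = 14 - pOH = 14 - 11.39 = 2.61

2.61


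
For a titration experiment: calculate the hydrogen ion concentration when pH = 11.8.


[H+] = 10^(-pH) = 10^(-11.8)
= 1.58×10^-12 M

1.58×10^-12 M


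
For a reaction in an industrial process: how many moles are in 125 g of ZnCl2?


M(ZnCl2) = 136.28 g/mol
n = mass/M = 125/136.28 = 0.9172 mol

0.9172 mol


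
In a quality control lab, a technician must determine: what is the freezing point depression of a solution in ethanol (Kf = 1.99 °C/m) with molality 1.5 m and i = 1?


ΔTf = Kf × m × i
= 1.99 × 1.5 × 1
= 2.985 °C

2.985 °C


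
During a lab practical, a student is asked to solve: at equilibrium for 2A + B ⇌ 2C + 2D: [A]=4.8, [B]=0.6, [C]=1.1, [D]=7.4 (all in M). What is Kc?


Kc = [C]^2[D]^2/([A]^2[B])
= (1.1^2 × 7.4^2)/(4.8^2 × 0.6^1)
= 66.2596/13.824
= 4.793

4.793


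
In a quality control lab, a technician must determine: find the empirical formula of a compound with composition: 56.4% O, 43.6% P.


Assume 100 g sample. Moles of each element:
  O: 56.4/16.0 = 3.525 mol
  P: 43.6/30.97 = 1.408 mol
Divide by smallest (1.408):
  O: 3.525/1.408 = 2.5
  P: 1.408/1.408 = 1.0
Multiply all ratios by 2 to obtain whole numbers.
Empirical formula: P2O5

P2O5


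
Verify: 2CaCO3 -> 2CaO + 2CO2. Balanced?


Equation: 2CaCO3 -> 2CaO + 2CO2
Check atoms: C: 2=2, Ca: 2=2, O: 6=6
Balanced

Yes, balanced


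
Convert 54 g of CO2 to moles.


M(CO2) = 44.01 g/mol
n = mass/M = 54/44.01 = 1.227 mol

1.227 mol


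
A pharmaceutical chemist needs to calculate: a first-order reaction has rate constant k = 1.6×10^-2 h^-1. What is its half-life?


t½ = ln2/k = 0.693147/(1.6×10^-2 h^-1)
= 43.32 h

43.32 h


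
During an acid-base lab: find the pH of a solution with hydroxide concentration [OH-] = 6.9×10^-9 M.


pOH = -log10([OH-]) = -log10(6.9×10^-9)
= 9 - log10(6.9) = 8.16
pH = 14 - pOH = 14 - 8.16 = 5.84

5.84


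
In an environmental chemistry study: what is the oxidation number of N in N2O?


2x + (-2) = 0, so x = +1
Oxidation number: +1

+1


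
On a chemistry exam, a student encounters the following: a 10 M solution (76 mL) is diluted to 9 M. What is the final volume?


C1V1 = C2V2
10 × 76 = 9 × V2
V2 = 760/9 = 84.44 mL

84.44 mL


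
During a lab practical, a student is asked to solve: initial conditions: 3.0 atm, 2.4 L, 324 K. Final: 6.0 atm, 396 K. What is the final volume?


P1V1/T1 = P2V2/T2
V2 = P1V1T2/(T1P2)
= 3.0×2.4×396/(324×6.0)
= 1.467 L

1.467 L


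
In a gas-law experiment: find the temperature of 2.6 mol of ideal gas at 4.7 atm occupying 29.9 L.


PV = nRT  (R = 0.08206 L·atm/(mol·K))
T = PV/(nR) = 4.7×29.9/(2.6×0.08206)
= 140.53/0.213356
= 658.66 K

658.66 K


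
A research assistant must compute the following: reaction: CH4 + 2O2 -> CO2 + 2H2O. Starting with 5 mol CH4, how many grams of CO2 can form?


Mole ratio CO2:CH4 = 1:1
n(CO2) = 5 × 1/1 = 5.000 mol
mass = 5.000 × 44.01 = 220.05 g

220.05 g


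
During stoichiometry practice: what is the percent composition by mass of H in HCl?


M(HCl) = 1×1.008 + 1×35.45 = 36.458 g/mol
Mass of H = 1 × 1.008 = 1.008 g/mol
% H = 1.008/36.458 × 100 = 2.76%

2.76%


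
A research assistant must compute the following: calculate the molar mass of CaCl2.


M(CaCl2) = 1×40.08 + 2×35.45
= 40.08 + 70.9
= 110.98 g/mol

110.98 g/mol


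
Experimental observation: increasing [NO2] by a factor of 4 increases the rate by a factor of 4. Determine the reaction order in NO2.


rate ∝ [NO2]^n
4^n = 4 → n = 1
Order in NO2: 1

1


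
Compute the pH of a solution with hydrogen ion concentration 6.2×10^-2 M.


pH = -log10([H+]) = -log10(6.2×10^-2)
= 2 - log10(6.2)
= 2 - 0.79
= 1.21

1.21


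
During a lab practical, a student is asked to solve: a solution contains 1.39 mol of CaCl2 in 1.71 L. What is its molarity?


M = n/V = 1.39/1.71 = 0.813 mol/L

0.813 M


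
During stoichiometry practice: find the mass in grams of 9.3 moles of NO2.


M(NO2) = 46.01 g/mol
mass = n × M = 9.3 × 46.01 = 427.89 g

427.89 g


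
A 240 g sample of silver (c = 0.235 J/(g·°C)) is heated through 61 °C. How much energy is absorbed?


q = mcΔT = 240 × 0.235 × 61
= 3440.40 J

3440.40 J


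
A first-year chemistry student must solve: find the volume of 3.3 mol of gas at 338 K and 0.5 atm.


PV = nRT  (R = 0.08206 L·atm/(mol·K))
V = nRT/P = 3.3×0.08206×338/0.5
= 183.059 L

183.059 L


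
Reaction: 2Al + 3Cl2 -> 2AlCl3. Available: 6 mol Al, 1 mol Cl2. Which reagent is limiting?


Mole ratio available / coefficient:
  Al: 6/2 = 3.000
  Cl2: 1/3 = 0.333
Smaller ratio is limiting.

Cl2


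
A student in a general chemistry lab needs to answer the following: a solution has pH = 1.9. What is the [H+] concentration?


[H+] = 10^(-pH) = 10^(-1.9)
= 1.26×10^-2 M

1.26×10^-2 M


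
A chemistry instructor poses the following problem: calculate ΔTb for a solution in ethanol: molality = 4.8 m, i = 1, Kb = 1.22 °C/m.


ΔTb = Kb × m × i
= 1.22 × 4.8 × 1
= 5.856 °C

5.856 °C


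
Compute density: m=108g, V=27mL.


ρ = mass/volume
= 108/27
= 4.0 g/mL

4.0 g/mL


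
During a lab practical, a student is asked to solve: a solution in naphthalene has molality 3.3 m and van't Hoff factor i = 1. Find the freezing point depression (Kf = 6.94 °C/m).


ΔTf = Kf × m × i
= 6.94 × 3.3 × 1
= 22.902 °C

22.902 °C


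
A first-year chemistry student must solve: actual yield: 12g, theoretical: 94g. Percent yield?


% yield = actual/theoretical × 100
= 12/94 × 100
= 12.77%

12.77%


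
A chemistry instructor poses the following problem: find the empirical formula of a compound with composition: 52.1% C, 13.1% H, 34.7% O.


Assume 100 g sample. Moles of each element:
  C: 52.1/12.01 = 4.338 mol
  H: 13.1/1.008 = 12.996 mol
  O: 34.7/16.0 = 2.169 mol
Divide by smallest (2.169):
  C: 4.338/2.169 = 2.0
  H: 12.996/2.169 = 5.99
  O: 2.169/2.169 = 1.0
Empirical formula: C2H6O

C2H6O


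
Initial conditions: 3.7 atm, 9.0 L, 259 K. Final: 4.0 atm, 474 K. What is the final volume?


P1V1/T1 = P2V2/T2
V2 = P1V1T2/(T1P2)
= 3.7×9.0×474/(259×4.0)
= 15.236 L

15.236 L


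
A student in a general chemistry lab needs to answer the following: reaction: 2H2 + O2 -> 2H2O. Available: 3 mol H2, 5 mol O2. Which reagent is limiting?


Mole ratio available / coefficient:
  H2: 3/2 = 1.500
  O2: 5/1 = 5.000
Smaller ratio is limiting.

H2


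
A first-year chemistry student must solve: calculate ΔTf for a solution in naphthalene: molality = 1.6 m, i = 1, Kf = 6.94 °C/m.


ΔTf = Kf × m × i
= 6.94 × 1.6 × 1
= 11.104 °C

11.104 °C


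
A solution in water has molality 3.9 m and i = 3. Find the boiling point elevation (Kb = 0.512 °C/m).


ΔTb = Kb × m × i
= 0.512 × 3.9 × 3
= 5.9904 °C

5.9904 °C


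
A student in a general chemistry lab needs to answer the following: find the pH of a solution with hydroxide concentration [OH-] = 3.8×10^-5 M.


pOH = -log10([OH-]) = -log10(3.8×10^-5)
= 5 - log10(3.8) = 4.42
pH = 14 - pOH = 14 - 4.42 = 9.58

9.58


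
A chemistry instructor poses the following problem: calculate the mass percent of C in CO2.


M(CO2) = 1×12.01 + 2×16.0 = 44.01 g/mol
Mass of C = 1 × 12.01 = 12.01 g/mol
% C = 12.01/44.01 × 100 = 27.29%

27.29%


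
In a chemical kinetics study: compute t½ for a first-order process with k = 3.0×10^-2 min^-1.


t½ = ln2/k = 0.693147/(3.0×10^-2 min^-1)
= 23.10 min

23.10 min


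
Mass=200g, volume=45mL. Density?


ρ = mass/volume
= 200/45
= 4.444 g/mL

4.444 g/mL


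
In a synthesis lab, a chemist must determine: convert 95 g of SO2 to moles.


M(SO2) = 64.07 g/mol
n = mass/M = 95/64.07 = 1.4828 mol

1.4828 mol


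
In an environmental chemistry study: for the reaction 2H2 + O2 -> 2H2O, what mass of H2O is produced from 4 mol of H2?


Mole ratio H2O:H2 = 2:2
n(H2O) = 4 × 2/2 = 4.000 mol
mass = 4.000 × 18.02 = 72.08 g

72.08 g


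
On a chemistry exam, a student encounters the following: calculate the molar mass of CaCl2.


M(CaCl2) = 1×40.08 + 2×35.45
= 40.08 + 70.9
= 110.98 g/mol

110.98 g/mol


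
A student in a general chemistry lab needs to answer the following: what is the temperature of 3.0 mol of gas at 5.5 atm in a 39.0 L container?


PV = nRT  (R = 0.08206 L·atm/(mol·K))
T = PV/(nR) = 5.5×39.0/(3.0×0.08206)
= 214.50/0.246180
= 871.31 K

871.31 K


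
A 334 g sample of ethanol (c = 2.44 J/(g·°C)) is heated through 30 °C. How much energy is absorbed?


q = mcΔT = 334 × 2.44 × 30
= 24448.80 J

24448.80 J


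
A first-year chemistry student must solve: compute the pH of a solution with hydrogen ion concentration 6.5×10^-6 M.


pH = -log10([H+]) = -log10(6.5×10^-6)
= 6 - log10(6.5)
= 6 - 0.81
= 5.19

5.19


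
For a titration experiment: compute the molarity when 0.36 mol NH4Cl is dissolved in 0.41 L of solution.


M = n/V = 0.36/0.41 = 0.878 mol/L

0.878 M


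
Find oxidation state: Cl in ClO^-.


x + (-2) = -1, so x = +1
Oxidation number: +1

+1


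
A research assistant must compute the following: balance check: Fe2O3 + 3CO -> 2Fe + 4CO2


Equation: Fe2O3 + 3CO -> 2Fe + 4CO2
Check atoms: C: 3≠4, Fe: 2=2, O: 6≠8
Not balanced

No, not balanced


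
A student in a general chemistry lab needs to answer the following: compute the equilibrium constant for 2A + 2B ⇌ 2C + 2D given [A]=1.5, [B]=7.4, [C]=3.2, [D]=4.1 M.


Kc = [C]^2[D]^2/([A]^2[B]^2)
= (3.2^2 × 4.1^2)/(1.5^2 × 7.4^2)
= 172.1344/123.21
= 1.397

1.397


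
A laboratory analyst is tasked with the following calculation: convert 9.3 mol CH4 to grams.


M(CH4) = 16.04 g/mol
mass = n × M = 9.3 × 16.04 = 149.17 g

149.17 g


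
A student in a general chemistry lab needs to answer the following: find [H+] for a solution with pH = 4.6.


[H+] = 10^(-pH) = 10^(-4.6)
= 2.51×10^-5 M

2.51×10^-5 M


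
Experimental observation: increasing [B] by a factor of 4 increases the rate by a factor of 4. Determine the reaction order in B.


rate ∝ [B]^n
4^n = 4 → n = 1
Order in B: 1

1


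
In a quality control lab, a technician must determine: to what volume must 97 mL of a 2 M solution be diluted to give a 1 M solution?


C1V1 = C2V2
2 × 97 = 1 × V2
V2 = 194/1 = 194.0 mL

194.0 mL
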